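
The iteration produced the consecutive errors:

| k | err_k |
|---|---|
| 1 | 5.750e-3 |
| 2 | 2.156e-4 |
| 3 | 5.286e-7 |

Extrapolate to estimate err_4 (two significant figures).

8.8e-12

First estimate the order: p ≈ ln(err_3/err_2) / ln(err_2/err_1) = ln(5.286e-7/2.156e-4)/ln(2.156e-4/5.750e-3) = ln(0.00245176)/ln(0.0374957) ≈ 1.8306.
Then err_4 ≈ err_3·(err_3/err_2)^p = 5.286e-7·(0.00245176)^1.8306 = 5.286e-7·1.6641e-05 ≈ 8.796e-12.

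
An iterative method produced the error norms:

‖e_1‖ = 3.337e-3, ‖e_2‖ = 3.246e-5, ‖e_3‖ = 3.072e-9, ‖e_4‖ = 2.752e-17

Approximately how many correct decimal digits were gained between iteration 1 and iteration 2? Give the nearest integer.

2

Digits gained ≈ log₁₀(‖e_1‖/‖e_2‖) = log₁₀(3.337e-3/3.246e-5) = log₁₀(102.803) ≈ 2.012.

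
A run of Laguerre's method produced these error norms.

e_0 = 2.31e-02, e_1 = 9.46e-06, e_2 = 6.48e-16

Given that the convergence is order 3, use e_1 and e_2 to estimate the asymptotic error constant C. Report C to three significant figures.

C ≈ e_2 / e_1^3
  = 6.48e-16 / (9.46e-06)^3
  = 6.48e-16 / 8.46591e-16 ≈ 0.76542

0.765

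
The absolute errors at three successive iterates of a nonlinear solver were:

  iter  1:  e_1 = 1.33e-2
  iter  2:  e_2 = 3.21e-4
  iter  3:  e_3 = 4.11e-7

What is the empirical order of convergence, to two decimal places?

1.79

p ≈ ln(e_3/e_2) / ln(e_2/e_1)
  = ln(4.11e-7/3.21e-4) / ln(3.21e-4/1.33e-2)
  = ln(0.00128037) / ln(0.0241353)
  = -6.66061 / -3.72408 ≈ 1.78852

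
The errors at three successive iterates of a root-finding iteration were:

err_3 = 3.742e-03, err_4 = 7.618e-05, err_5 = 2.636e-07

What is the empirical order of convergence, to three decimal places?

1.455

p ≈ ln(err_5/err_4) / ln(err_4/err_3)
  = ln(2.636e-07/7.618e-05) / ln(7.618e-05/3.742e-03)
  = ln(0.00346023) / ln(0.0203581)
  = -5.666420 / -3.894276 ≈ 1.455064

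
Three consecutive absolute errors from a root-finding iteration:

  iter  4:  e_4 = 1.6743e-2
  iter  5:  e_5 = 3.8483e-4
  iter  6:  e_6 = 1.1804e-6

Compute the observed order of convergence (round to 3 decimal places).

p ≈ ln(e_6/e_5) / ln(e_5/e_4)
  = ln(1.1804e-6/3.8483e-4) / ln(3.8483e-4/1.6743e-2)
  = ln(0.00306733) / ln(0.0229845)
  = -5.786948 / -3.772935 ≈ 1.533805

1.534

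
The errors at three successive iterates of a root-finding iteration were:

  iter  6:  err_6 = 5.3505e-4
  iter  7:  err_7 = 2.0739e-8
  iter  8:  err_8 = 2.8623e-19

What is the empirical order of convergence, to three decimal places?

p ≈ ln(err_8/err_7) / ln(err_7/err_6)
  = ln(2.8623e-19/2.0739e-8) / ln(2.0739e-8/5.3505e-4)
  = ln(1.38015e-11) / ln(3.87609e-05)
  = -25.006244 / -10.158099 ≈ 2.461705

2.462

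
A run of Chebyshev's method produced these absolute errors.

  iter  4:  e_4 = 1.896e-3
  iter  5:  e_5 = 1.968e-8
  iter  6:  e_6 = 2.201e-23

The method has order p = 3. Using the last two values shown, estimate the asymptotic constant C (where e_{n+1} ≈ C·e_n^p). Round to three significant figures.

C ≈ e_6 / e_5^3
  = 2.201e-23 / (1.968e-8)^3
  = 2.201e-23 / 7.62211e-24 ≈ 2.8877

2.89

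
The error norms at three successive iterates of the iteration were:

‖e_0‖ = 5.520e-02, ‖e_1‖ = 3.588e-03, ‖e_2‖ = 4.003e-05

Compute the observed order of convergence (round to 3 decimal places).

p ≈ ln(‖e_2‖/‖e_1‖) / ln(‖e_1‖/‖e_0‖)
  = ln(4.003e-05/3.588e-03) / ln(3.588e-03/5.520e-02)
  = ln(0.0111566) / ln(0.065)
  = -4.495724 / -2.733368 ≈ 1.644756

1.645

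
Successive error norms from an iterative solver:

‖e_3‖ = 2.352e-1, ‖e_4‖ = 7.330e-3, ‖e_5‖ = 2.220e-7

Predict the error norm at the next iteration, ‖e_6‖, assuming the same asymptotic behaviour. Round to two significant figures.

6.2e-21

First estimate the order: p ≈ ln(‖e_5‖/‖e_4‖) / ln(‖e_4‖/‖e_3‖) = ln(2.220e-7/7.330e-3)/ln(7.330e-3/2.352e-1) = ln(3.02865e-05)/ln(0.031165) ≈ 2.9998.
Then ‖e_6‖ ≈ ‖e_5‖·(‖e_5‖/‖e_4‖)^p = 2.220e-7·(3.02865e-05)^2.9998 = 2.220e-7·2.78388e-14 ≈ 6.18e-21.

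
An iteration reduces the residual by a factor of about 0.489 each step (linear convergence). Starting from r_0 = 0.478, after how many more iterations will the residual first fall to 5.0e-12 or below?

36

After k steps, r_k ≈ 0.478·0.489^k.
Need 0.489^k ≤ 5.0e-12/0.478 = 1.04603e-11.
k ≥ ln(1.04603e-11)/ln(0.489) = -25.2834/-0.71539 = 35.342.
Smallest integer k = 36.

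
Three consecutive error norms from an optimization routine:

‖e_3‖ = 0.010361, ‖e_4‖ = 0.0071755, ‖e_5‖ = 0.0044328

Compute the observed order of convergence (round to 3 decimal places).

p ≈ ln(‖e_5‖/‖e_4‖) / ln(‖e_4‖/‖e_3‖)
  = ln(0.0044328/0.0071755) / ln(0.0071755/0.010361)
  = ln(0.617769) / ln(0.692549)
  = -0.481641 / -0.367376 ≈ 1.311030

1.311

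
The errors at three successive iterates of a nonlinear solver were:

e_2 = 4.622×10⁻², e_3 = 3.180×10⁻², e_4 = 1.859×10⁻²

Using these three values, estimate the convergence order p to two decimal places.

p ≈ ln(e_4/e_3) / ln(e_3/e_2)
  = ln(1.859×10⁻²/3.180×10⁻²) / ln(3.180×10⁻²/4.622×10⁻²)
  = ln(0.584591) / ln(0.688014)
  = -0.53684 / -0.37395 ≈ 1.43559

1.44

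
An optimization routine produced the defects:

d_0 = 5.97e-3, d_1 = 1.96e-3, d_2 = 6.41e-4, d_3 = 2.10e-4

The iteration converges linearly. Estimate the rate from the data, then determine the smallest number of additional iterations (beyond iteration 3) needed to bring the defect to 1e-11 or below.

16

Rate ρ ≈ d_3/d_2 = 2.10e-4/6.41e-4 = 0.3276.
After j more steps, d_{3+j} ≈ 2.10e-4·ρ^j; need ρ^j ≤ 1e-11/2.10e-4 = 4.7619e-08.
j ≥ ln(4.7619e-08)/ln(0.3276) = -16.8600/-1.11596 = 15.108.
So 16 more iterations are needed.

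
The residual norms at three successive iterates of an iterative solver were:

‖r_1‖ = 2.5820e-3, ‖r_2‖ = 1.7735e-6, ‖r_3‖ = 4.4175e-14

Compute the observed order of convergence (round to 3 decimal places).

2.404

p ≈ ln(‖r_3‖/‖r_2‖) / ln(‖r_2‖/‖r_1‖)
  = ln(4.4175e-14/1.7735e-6) / ln(1.7735e-6/2.5820e-3)
  = ln(2.49084e-08) / ln(0.000686871)
  = -17.508061 / -7.283364 ≈ 2.403843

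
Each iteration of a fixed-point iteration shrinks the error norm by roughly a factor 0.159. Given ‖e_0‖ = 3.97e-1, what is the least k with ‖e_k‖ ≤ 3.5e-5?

After k steps, ‖e_k‖ ≈ 3.97e-1·0.159^k.
Need 0.159^k ≤ 3.5e-5/3.97e-1 = 8.81612e-05.
k ≥ ln(8.81612e-05)/ln(0.159) = -9.3363/-1.83885 = 5.077.
Smallest integer k = 6.

6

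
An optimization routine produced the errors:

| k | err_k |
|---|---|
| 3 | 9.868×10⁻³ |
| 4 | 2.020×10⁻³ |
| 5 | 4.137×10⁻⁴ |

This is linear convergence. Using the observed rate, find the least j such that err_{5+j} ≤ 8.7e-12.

12

Rate ρ ≈ err_5/err_4 = 4.137×10⁻⁴/2.020×10⁻³ = 0.2048.
After j more steps, err_{5+j} ≈ 4.137×10⁻⁴·ρ^j; need ρ^j ≤ 8.7e-12/4.137×10⁻⁴ = 2.10297e-08.
j ≥ ln(2.10297e-08)/ln(0.2048) = -17.6773/-1.58572 = 11.148.
So 12 more iterations are needed.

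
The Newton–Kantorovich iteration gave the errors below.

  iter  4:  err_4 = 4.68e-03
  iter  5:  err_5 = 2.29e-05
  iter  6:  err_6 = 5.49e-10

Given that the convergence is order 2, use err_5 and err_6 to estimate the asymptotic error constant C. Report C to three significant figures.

C ≈ err_6 / err_5^2
  = 5.49e-10 / (2.29e-05)^2
  = 5.49e-10 / 5.2441e-10 ≈ 1.0469

1.05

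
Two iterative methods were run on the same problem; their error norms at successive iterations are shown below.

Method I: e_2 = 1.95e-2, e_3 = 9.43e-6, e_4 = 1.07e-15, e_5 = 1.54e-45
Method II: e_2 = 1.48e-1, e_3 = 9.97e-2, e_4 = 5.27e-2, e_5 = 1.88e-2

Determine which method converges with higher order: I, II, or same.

I

Method I: p ≈ ln(1.54e-45/1.07e-15)/ln(1.07e-15/9.43e-6) ≈ 3.00.
Method II: p ≈ ln(1.88e-2/5.27e-2)/ln(5.27e-2/9.97e-2) ≈ 1.62.
Method I has the higher order (≈3.0 vs ≈1.6).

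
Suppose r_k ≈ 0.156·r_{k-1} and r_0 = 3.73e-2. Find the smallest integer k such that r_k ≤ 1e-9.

After k steps, r_k ≈ 3.73e-2·0.156^k.
Need 0.156^k ≤ 1e-9/3.73e-2 = 2.68097e-08.
k ≥ ln(2.68097e-08)/ln(0.156) = -17.4345/-1.85790 = 9.384.
Smallest integer k = 10.

10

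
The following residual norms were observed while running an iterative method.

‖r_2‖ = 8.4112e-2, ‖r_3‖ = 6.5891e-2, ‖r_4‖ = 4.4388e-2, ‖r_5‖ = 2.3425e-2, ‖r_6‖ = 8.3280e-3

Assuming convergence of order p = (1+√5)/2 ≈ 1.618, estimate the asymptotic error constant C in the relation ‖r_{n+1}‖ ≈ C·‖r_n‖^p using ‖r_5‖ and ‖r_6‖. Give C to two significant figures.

C ≈ ‖r_6‖ / ‖r_5‖^1.618
  = 8.3280e-3 / (2.3425e-2)^1.618
  = 8.3280e-3 / 0.00230219 ≈ 3.6174

3.6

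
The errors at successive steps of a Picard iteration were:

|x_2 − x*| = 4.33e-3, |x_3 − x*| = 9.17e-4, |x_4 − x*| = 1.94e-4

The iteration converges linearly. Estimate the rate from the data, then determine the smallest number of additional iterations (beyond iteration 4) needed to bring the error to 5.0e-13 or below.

Rate ρ ≈ |x_4 − x*|/|x_3 − x*| = 1.94e-4/9.17e-4 = 0.2116.
After j more steps, |x_{4+j} − x*| ≈ 1.94e-4·ρ^j; need ρ^j ≤ 5.0e-13/1.94e-4 = 2.57732e-09.
j ≥ ln(2.57732e-09)/ln(0.2116) = -19.7765/-1.55306 = 12.734.
So 13 more iterations are needed.

13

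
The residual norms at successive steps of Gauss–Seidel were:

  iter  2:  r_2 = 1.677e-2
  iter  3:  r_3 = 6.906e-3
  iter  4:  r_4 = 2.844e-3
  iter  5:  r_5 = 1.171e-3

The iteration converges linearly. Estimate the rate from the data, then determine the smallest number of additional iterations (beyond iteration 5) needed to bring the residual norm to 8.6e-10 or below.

Rate ρ ≈ r_5/r_4 = 1.171e-3/2.844e-3 = 0.4117.
After j more steps, r_{5+j} ≈ 1.171e-3·ρ^j; need ρ^j ≤ 8.6e-10/1.171e-3 = 7.34415e-07.
j ≥ ln(7.34415e-07)/ln(0.4117) = -14.1242/-0.88746 = 15.915.
So 16 more iterations are needed.

16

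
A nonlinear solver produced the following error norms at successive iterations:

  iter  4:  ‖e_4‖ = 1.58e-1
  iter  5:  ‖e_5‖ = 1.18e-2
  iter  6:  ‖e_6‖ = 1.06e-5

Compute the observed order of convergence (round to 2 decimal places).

2.70

p ≈ ln(‖e_6‖/‖e_5‖) / ln(‖e_5‖/‖e_4‖)
  = ln(1.06e-5/1.18e-2) / ln(1.18e-2/1.58e-1)
  = ln(0.000898305) / ln(0.0746835)
  = -7.01500 / -2.59450 ≈ 2.70380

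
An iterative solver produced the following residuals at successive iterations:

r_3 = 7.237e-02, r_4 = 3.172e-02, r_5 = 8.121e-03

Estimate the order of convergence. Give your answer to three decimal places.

p ≈ ln(r_5/r_4) / ln(r_4/r_3)
  = ln(8.121e-03/3.172e-02) / ln(3.172e-02/7.237e-02)
  = ln(0.256021) / ln(0.438303)
  = -1.362496 / -0.824845 ≈ 1.651821

1.652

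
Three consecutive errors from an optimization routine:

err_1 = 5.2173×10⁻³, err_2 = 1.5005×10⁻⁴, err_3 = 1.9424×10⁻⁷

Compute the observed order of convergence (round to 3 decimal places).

1.874

p ≈ ln(err_3/err_2) / ln(err_2/err_1)
  = ln(1.9424×10⁻⁷/1.5005×10⁻⁴) / ln(1.5005×10⁻⁴/5.2173×10⁻³)
  = ln(0.0012945) / ln(0.0287601)
  = -6.649631 / -3.548766 ≈ 1.873787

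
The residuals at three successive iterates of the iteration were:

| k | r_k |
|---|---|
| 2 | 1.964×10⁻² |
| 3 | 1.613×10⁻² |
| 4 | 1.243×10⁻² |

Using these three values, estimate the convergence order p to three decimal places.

p ≈ ln(r_4/r_3) / ln(r_3/r_2)
  = ln(1.243×10⁻²/1.613×10⁻²) / ln(1.613×10⁻²/1.964×10⁻²)
  = ln(0.770614) / ln(0.821283)
  = -0.260568 / -0.196888 ≈ 1.323433

1.323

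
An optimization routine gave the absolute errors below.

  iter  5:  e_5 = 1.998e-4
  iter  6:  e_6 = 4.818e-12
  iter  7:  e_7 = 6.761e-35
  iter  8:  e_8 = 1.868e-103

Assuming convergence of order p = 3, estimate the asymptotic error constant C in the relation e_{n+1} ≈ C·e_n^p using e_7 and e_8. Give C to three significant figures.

0.604

C ≈ e_8 / e_7^3
  = 1.868e-103 / (6.761e-35)^3
  = 1.868e-103 / 3.09053e-103 ≈ 0.60443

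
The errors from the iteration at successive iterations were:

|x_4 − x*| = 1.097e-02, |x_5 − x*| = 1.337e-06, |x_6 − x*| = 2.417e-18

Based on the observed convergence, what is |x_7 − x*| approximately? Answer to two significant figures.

First estimate the order: p ≈ ln(|x_6 − x*|/|x_5 − x*|) / ln(|x_5 − x*|/|x_4 − x*|) = ln(2.417e-18/1.337e-06)/ln(1.337e-06/1.097e-02) = ln(1.80778e-12)/ln(0.000121878) ≈ 3.0002.
Then |x_7 − x*| ≈ |x_6 − x*|·(|x_6 − x*|/|x_5 − x*|)^p = 2.417e-18·(1.80778e-12)^3.0002 = 2.417e-18·5.87609e-36 ≈ 1.42e-53.

1.4e-53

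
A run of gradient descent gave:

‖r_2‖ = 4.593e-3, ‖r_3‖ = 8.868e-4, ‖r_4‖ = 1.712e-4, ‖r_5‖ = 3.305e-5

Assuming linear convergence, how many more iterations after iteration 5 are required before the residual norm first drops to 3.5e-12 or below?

Rate ρ ≈ ‖r_5‖/‖r_4‖ = 3.305e-5/1.712e-4 = 0.1930.
After j more steps, ‖r_{5+j}‖ ≈ 3.305e-5·ρ^j; need ρ^j ≤ 3.5e-12/3.305e-5 = 1.059e-07.
j ≥ ln(1.059e-07)/ln(0.1930) = -16.0608/-1.64507 = 9.763.
So 10 more iterations are needed.

10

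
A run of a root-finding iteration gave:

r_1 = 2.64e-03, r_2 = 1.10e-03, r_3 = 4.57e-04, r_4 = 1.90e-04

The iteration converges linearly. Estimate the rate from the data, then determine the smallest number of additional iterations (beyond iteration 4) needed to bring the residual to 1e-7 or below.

Rate ρ ≈ r_4/r_3 = 1.90e-04/4.57e-04 = 0.4158.
After j more steps, r_{4+j} ≈ 1.90e-04·ρ^j; need ρ^j ≤ 1e-7/1.90e-04 = 0.000526316.
j ≥ ln(0.000526316)/ln(0.4158) = -7.5496/-0.87755 = 8.603.
So 9 more iterations are needed.

9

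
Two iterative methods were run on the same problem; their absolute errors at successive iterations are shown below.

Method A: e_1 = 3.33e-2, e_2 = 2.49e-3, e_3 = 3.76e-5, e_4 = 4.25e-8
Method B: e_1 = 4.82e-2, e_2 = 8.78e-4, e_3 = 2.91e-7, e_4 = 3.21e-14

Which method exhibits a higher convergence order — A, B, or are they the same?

Method A: p ≈ ln(4.25e-8/3.76e-5)/ln(3.76e-5/2.49e-3) ≈ 1.62.
Method B: p ≈ ln(3.21e-14/2.91e-7)/ln(2.91e-7/8.78e-4) ≈ 2.00.
Method B has the higher order (≈2.0 vs ≈1.6).

B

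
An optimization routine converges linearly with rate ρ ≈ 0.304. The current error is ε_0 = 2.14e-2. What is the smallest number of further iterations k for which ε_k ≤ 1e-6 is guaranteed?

9

After k steps, ε_k ≈ 2.14e-2·0.304^k.
Need 0.304^k ≤ 1e-6/2.14e-2 = 4.6729e-05.
k ≥ ln(4.6729e-05)/ln(0.304) = -9.9711/-1.19073 = 8.374.
Smallest integer k = 9.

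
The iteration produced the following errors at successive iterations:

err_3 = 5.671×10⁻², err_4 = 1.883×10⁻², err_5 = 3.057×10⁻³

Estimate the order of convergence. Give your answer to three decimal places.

1.649

p ≈ ln(err_5/err_4) / ln(err_4/err_3)
  = ln(3.057×10⁻³/1.883×10⁻²) / ln(1.883×10⁻²/5.671×10⁻²)
  = ln(0.162347) / ln(0.33204)
  = -1.818019 / -1.102500 ≈ 1.648997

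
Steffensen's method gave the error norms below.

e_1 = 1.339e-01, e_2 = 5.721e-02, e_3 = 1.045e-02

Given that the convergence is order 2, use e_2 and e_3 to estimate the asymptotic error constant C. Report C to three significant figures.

3.19

C ≈ e_3 / e_2^2
  = 1.045e-02 / (5.721e-02)^2
  = 1.045e-02 / 0.00327298 ≈ 3.1928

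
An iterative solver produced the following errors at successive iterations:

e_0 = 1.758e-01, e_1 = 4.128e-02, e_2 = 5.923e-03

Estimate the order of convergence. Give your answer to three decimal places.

p ≈ ln(e_2/e_1) / ln(e_1/e_0)
  = ln(5.923e-03/4.128e-02) / ln(4.128e-02/1.758e-01)
  = ln(0.143484) / ln(0.234812)
  = -1.941532 / -1.448970 ≈ 1.339939

1.340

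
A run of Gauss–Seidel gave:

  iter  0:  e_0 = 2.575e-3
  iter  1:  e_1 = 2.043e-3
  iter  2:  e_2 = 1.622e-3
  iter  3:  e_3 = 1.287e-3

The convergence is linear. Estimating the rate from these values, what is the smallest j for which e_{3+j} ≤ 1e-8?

51

Rate ρ ≈ e_3/e_2 = 1.287e-3/1.622e-3 = 0.7935.
After j more steps, e_{3+j} ≈ 1.287e-3·ρ^j; need ρ^j ≤ 1e-8/1.287e-3 = 7.77001e-06.
j ≥ ln(7.77001e-06)/ln(0.7935) = -11.7652/-0.23130 = 50.866.
So 51 more iterations are needed.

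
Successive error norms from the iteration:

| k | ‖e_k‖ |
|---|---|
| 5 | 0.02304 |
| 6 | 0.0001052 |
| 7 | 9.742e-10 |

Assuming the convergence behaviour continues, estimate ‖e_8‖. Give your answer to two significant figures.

First estimate the order: p ≈ ln(‖e_7‖/‖e_6‖) / ln(‖e_6‖/‖e_5‖) = ln(9.742e-10/0.0001052)/ln(0.0001052/0.02304) = ln(9.26046e-06)/ln(0.00456597) ≈ 2.1506.
Then ‖e_8‖ ≈ ‖e_7‖·(‖e_7‖/‖e_6‖)^p = 9.742e-10·(9.26046e-06)^2.1506 = 9.742e-10·1.49706e-11 ≈ 1.458e-20.

1.5e-20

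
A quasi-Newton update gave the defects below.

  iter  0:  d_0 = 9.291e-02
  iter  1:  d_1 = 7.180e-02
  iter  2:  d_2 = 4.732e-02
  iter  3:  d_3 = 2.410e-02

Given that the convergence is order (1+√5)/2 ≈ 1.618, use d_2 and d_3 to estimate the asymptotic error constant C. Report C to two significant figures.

C ≈ d_3 / d_2^1.618
  = 2.410e-02 / (4.732e-02)^1.618
  = 2.410e-02 / 0.00718162 ≈ 3.3558

3.4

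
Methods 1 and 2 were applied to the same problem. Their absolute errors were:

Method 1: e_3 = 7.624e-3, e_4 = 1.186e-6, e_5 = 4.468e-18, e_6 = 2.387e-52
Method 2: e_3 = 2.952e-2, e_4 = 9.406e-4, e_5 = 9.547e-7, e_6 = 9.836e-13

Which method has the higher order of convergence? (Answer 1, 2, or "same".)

1

Method 1: p ≈ ln(2.387e-52/4.468e-18)/ln(4.468e-18/1.186e-6) ≈ 3.00.
Method 2: p ≈ ln(9.836e-13/9.547e-7)/ln(9.547e-7/9.406e-4) ≈ 2.00.
Method 1 has the higher order (≈3.0 vs ≈2.0).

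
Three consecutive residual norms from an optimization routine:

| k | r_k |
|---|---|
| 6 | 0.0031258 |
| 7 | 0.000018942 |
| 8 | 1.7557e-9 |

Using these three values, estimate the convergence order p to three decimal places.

p ≈ ln(r_8/r_7) / ln(r_7/r_6)
  = ln(1.7557e-9/0.000018942) / ln(0.000018942/0.0031258)
  = ln(9.26882e-05) / ln(0.00605989)
  = -9.286269 / -5.106064 ≈ 1.818675

1.819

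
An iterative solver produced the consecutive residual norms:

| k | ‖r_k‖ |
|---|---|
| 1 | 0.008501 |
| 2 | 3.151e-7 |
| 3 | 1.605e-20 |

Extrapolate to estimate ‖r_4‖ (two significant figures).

First estimate the order: p ≈ ln(‖r_3‖/‖r_2‖) / ln(‖r_2‖/‖r_1‖) = ln(1.605e-20/3.151e-7)/ln(3.151e-7/0.008501) = ln(5.09362e-14)/ln(3.70662e-05) ≈ 3.0000.
Then ‖r_4‖ ≈ ‖r_3‖·(‖r_3‖/‖r_2‖)^p = 1.605e-20·(5.09362e-14)^3.0000 = 1.605e-20·1.32154e-40 ≈ 2.121e-60.

2.1e-60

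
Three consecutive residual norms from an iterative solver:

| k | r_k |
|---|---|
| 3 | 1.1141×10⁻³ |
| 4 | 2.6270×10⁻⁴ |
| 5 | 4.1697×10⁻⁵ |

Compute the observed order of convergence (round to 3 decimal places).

1.274

p ≈ ln(r_5/r_4) / ln(r_4/r_3)
  = ln(4.1697×10⁻⁵/2.6270×10⁻⁴) / ln(2.6270×10⁻⁴/1.1141×10⁻³)
  = ln(0.158725) / ln(0.235796)
  = -1.840582 / -1.444788 ≈ 1.273946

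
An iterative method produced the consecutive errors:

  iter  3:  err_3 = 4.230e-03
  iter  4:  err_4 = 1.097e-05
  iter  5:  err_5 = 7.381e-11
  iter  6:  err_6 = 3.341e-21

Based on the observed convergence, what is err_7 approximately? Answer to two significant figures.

First estimate the order: p ≈ ln(err_6/err_5) / ln(err_5/err_4) = ln(3.341e-21/7.381e-11)/ln(7.381e-11/1.097e-05) = ln(4.52649e-11)/ln(6.72835e-06) ≈ 2.0000.
Then err_7 ≈ err_6·(err_6/err_5)^p = 3.341e-21·(4.52649e-11)^2.0000 = 3.341e-21·2.04891e-21 ≈ 6.845e-42.

6.8e-42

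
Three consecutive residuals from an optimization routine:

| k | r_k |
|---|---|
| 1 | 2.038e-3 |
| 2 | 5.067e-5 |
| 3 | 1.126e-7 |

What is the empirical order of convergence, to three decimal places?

p ≈ ln(r_3/r_2) / ln(r_2/r_1)
  = ln(1.126e-7/5.067e-5) / ln(5.067e-5/2.038e-3)
  = ln(0.00222222) / ln(0.0248626)
  = -6.109249 / -3.694391 ≈ 1.653655

1.654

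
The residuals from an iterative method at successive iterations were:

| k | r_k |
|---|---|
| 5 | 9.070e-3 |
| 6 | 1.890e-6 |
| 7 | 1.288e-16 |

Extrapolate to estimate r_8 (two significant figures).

1.1e-44

First estimate the order: p ≈ ln(r_7/r_6) / ln(r_6/r_5) = ln(1.288e-16/1.890e-6)/ln(1.890e-6/9.070e-3) = ln(6.81481e-11)/ln(0.000208379) ≈ 2.7618.
Then r_8 ≈ r_7·(r_7/r_6)^p = 1.288e-16·(6.81481e-11)^2.7618 = 1.288e-16·8.35666e-29 ≈ 1.076e-44.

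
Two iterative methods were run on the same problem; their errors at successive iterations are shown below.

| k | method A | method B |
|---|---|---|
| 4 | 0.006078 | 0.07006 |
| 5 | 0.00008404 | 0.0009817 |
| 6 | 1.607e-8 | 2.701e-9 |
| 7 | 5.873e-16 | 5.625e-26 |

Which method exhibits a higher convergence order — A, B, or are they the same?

Method A: p ≈ ln(5.873e-16/1.607e-8)/ln(1.607e-8/0.00008404) ≈ 2.00.
Method B: p ≈ ln(5.625e-26/2.701e-9)/ln(2.701e-9/0.0009817) ≈ 3.00.
Method B has the higher order (≈3.0 vs ≈2.0).

B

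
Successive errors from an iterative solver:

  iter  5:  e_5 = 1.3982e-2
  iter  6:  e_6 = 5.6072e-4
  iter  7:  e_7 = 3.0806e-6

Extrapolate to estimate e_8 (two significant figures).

6.8e-10

First estimate the order: p ≈ ln(e_7/e_6) / ln(e_6/e_5) = ln(3.0806e-6/5.6072e-4)/ln(5.6072e-4/1.3982e-2) = ln(0.00549401)/ln(0.040103) ≈ 1.6180.
Then e_8 ≈ e_7·(e_7/e_6)^p = 3.0806e-6·(0.00549401)^1.6180 = 3.0806e-6·0.000220364 ≈ 6.789e-10.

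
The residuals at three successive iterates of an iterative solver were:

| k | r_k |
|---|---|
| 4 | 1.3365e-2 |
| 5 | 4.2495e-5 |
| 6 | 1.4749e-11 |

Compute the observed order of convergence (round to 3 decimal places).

p ≈ ln(r_6/r_5) / ln(r_5/r_4)
  = ln(1.4749e-11/4.2495e-5) / ln(4.2495e-5/1.3365e-2)
  = ln(3.47076e-07) / ln(0.00317957)
  = -14.873722 / -5.751009 ≈ 2.586280

2.586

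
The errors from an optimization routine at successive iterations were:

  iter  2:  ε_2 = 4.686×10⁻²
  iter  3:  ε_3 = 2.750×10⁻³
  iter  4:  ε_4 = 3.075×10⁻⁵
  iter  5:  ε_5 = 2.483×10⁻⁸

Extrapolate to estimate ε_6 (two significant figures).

First estimate the order: p ≈ ln(ε_5/ε_4) / ln(ε_4/ε_3) = ln(2.483×10⁻⁸/3.075×10⁻⁵)/ln(3.075×10⁻⁵/2.750×10⁻³) = ln(0.00080748)/ln(0.0111818) ≈ 1.5849.
Then ε_6 ≈ ε_5·(ε_5/ε_4)^p = 2.483×10⁻⁸·(0.00080748)^1.5849 = 2.483×10⁻⁸·1.25347e-05 ≈ 3.112e-13.

3.1e-13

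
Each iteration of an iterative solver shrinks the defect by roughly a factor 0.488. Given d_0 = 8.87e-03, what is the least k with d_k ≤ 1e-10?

After k steps, d_k ≈ 8.87e-03·0.488^k.
Need 0.488^k ≤ 1e-10/8.87e-03 = 1.1274e-08.
k ≥ ln(1.1274e-08)/ln(0.488) = -18.3008/-0.71744 = 25.508.
Smallest integer k = 26.

26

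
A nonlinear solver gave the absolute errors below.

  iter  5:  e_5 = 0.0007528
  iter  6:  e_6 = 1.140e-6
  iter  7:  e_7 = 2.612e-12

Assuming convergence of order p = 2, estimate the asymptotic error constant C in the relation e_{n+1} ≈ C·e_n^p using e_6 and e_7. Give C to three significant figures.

2.01

C ≈ e_7 / e_6^2
  = 2.612e-12 / (1.140e-6)^2
  = 2.612e-12 / 1.2996e-12 ≈ 2.0098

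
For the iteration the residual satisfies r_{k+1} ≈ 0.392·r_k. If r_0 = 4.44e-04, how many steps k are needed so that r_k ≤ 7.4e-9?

After k steps, r_k ≈ 4.44e-04·0.392^k.
Need 0.392^k ≤ 7.4e-9/4.44e-04 = 1.66667e-05.
k ≥ ln(1.66667e-05)/ln(0.392) = -11.0021/-0.93649 = 11.748.
Smallest integer k = 12.

12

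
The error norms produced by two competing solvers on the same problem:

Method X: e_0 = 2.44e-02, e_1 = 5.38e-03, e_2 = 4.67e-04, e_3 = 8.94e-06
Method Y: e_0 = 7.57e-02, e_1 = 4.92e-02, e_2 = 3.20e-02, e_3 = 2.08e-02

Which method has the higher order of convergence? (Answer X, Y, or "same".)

Method X: p ≈ ln(8.94e-06/4.67e-04)/ln(4.67e-04/5.38e-03) ≈ 1.62.
Method Y: p ≈ ln(2.08e-02/3.20e-02)/ln(3.20e-02/4.92e-02) ≈ 1.00.
Method X has the higher order (≈1.6 vs ≈1.0).

X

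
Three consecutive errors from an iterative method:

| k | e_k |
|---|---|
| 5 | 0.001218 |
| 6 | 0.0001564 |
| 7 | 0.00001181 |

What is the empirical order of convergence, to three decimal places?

p ≈ ln(e_7/e_6) / ln(e_6/e_5)
  = ln(0.00001181/0.0001564) / ln(0.0001564/0.001218)
  = ln(0.0755115) / ln(0.128407)
  = -2.583470 / -2.052550 ≈ 1.258664

1.259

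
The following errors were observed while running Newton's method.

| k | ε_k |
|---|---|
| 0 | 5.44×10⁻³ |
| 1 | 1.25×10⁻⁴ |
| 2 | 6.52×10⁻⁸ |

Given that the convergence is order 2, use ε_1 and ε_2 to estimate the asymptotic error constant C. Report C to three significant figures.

C ≈ ε_2 / ε_1^2
  = 6.52×10⁻⁸ / (1.25×10⁻⁴)^2
  = 6.52×10⁻⁸ / 1.5625e-08 ≈ 4.1728

4.17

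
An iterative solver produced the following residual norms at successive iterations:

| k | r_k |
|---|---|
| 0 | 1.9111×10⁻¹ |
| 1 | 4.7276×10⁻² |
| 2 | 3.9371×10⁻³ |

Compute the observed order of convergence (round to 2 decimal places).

p ≈ ln(r_2/r_1) / ln(r_1/r_0)
  = ln(3.9371×10⁻³/4.7276×10⁻²) / ln(4.7276×10⁻²/1.9111×10⁻¹)
  = ln(0.083279) / ln(0.247376)
  = -2.48556 / -1.39685 ≈ 1.77940

1.78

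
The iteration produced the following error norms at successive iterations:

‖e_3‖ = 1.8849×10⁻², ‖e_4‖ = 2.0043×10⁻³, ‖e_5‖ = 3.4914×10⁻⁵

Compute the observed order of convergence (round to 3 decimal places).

p ≈ ln(‖e_5‖/‖e_4‖) / ln(‖e_4‖/‖e_3‖)
  = ln(3.4914×10⁻⁵/2.0043×10⁻³) / ln(2.0043×10⁻³/1.8849×10⁻²)
  = ln(0.0174195) / ln(0.106335)
  = -4.050165 / -2.241161 ≈ 1.807173

1.807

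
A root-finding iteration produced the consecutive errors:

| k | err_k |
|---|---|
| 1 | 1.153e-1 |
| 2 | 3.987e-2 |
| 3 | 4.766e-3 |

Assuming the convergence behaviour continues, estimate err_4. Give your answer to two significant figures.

6.8e-5

First estimate the order: p ≈ ln(err_3/err_2) / ln(err_2/err_1) = ln(4.766e-3/3.987e-2)/ln(3.987e-2/1.153e-1) = ln(0.119539)/ln(0.345794) ≈ 2.0003.
Then err_4 ≈ err_3·(err_3/err_2)^p = 4.766e-3·(0.119539)^2.0003 = 4.766e-3·0.0142805 ≈ 6.806e-05.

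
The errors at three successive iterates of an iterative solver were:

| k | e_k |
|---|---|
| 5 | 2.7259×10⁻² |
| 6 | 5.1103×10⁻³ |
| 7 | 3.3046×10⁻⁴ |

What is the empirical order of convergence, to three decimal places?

1.636

p ≈ ln(e_7/e_6) / ln(e_6/e_5)
  = ln(3.3046×10⁻⁴/5.1103×10⁻³) / ln(5.1103×10⁻³/2.7259×10⁻²)
  = ln(0.0646655) / ln(0.187472)
  = -2.738527 / -1.674126 ≈ 1.635795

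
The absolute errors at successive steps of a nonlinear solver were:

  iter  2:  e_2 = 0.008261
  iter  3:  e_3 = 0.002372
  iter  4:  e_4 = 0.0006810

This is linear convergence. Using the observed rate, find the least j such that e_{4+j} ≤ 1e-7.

8

Rate ρ ≈ e_4/e_3 = 0.0006810/0.002372 = 0.2871.
After j more steps, e_{4+j} ≈ 0.0006810·ρ^j; need ρ^j ≤ 1e-7/0.0006810 = 0.000146843.
j ≥ ln(0.000146843)/ln(0.2871) = -8.8261/-1.24792 = 7.073.
So 8 more iterations are needed.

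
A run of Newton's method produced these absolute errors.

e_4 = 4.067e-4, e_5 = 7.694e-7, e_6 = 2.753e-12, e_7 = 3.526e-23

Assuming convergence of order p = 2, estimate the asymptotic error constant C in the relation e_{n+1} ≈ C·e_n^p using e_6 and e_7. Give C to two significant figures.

4.7

C ≈ e_7 / e_6^2
  = 3.526e-23 / (2.753e-12)^2
  = 3.526e-23 / 7.57901e-24 ≈ 4.6523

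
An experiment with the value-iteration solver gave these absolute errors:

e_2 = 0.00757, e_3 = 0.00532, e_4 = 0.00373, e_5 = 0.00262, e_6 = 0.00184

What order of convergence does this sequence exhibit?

Consecutive ratios: e_6/e_5 = 0.00184/0.00262 = 0.70229, e_5/e_4 = 0.00262/0.00373 = 0.702413.
p ≈ ln(0.70229)/ln(0.702413) = -0.3534/-0.3532 ≈ 1.00.
So the convergence is linear (order 1).

1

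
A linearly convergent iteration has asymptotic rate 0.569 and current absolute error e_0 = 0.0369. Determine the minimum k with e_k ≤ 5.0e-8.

24

After k steps, e_k ≈ 0.0369·0.569^k.
Need 0.569^k ≤ 5.0e-8/0.0369 = 1.35501e-06.
k ≥ ln(1.35501e-06)/ln(0.569) = -13.5117/-0.56387 = 23.962.
Smallest integer k = 24.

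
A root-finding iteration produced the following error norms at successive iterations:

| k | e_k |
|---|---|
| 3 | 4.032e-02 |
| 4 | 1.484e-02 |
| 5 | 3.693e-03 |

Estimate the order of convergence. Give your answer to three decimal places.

1.392

p ≈ ln(e_5/e_4) / ln(e_4/e_3)
  = ln(3.693e-03/1.484e-02) / ln(1.484e-02/4.032e-02)
  = ln(0.248854) / ln(0.368056)
  = -1.390889 / -0.999520 ≈ 1.391557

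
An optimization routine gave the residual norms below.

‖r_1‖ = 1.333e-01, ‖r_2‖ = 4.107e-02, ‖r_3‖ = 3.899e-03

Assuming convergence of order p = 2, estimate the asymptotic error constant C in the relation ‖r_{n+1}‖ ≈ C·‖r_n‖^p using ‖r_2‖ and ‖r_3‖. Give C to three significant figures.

2.31

C ≈ ‖r_3‖ / ‖r_2‖^2
  = 3.899e-03 / (4.107e-02)^2
  = 3.899e-03 / 0.00168674 ≈ 2.3116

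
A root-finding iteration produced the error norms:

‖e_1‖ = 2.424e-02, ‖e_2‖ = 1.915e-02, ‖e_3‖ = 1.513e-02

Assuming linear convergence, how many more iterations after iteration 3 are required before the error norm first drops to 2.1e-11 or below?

87

Rate ρ ≈ ‖e_3‖/‖e_2‖ = 1.513e-02/1.915e-02 = 0.7901.
After j more steps, ‖e_{3+j}‖ ≈ 1.513e-02·ρ^j; need ρ^j ≤ 2.1e-11/1.513e-02 = 1.38797e-09.
j ≥ ln(1.38797e-09)/ln(0.7901) = -20.3954/-0.23560 = 86.568.
So 87 more iterations are needed.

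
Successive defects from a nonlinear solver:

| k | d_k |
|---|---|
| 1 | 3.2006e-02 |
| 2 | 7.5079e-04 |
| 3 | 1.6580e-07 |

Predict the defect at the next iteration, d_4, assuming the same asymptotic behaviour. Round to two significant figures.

First estimate the order: p ≈ ln(d_3/d_2) / ln(d_2/d_1) = ln(1.6580e-07/7.5079e-04)/ln(7.5079e-04/3.2006e-02) = ln(0.000220834)/ln(0.0234578) ≈ 2.2433.
Then d_4 ≈ d_3·(d_3/d_2)^p = 1.6580e-07·(0.000220834)^2.2433 = 1.6580e-07·6.28989e-09 ≈ 1.043e-15.

1.0e-15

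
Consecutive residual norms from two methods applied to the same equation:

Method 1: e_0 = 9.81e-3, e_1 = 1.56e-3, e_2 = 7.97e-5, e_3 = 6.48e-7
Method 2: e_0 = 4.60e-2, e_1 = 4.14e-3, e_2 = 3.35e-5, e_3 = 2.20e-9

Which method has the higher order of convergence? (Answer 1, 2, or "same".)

Method 1: p ≈ ln(6.48e-7/7.97e-5)/ln(7.97e-5/1.56e-3) ≈ 1.62.
Method 2: p ≈ ln(2.20e-9/3.35e-5)/ln(3.35e-5/4.14e-3) ≈ 2.00.
Method 2 has the higher order (≈2.0 vs ≈1.6).

2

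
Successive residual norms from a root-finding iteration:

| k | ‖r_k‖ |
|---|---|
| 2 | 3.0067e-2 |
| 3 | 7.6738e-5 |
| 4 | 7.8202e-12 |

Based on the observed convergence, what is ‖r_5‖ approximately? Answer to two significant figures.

First estimate the order: p ≈ ln(‖r_4‖/‖r_3‖) / ln(‖r_3‖/‖r_2‖) = ln(7.8202e-12/7.6738e-5)/ln(7.6738e-5/3.0067e-2) = ln(1.01908e-07)/ln(0.00255223) ≈ 2.6963.
Then ‖r_5‖ ≈ ‖r_4‖·(‖r_4‖/‖r_3‖)^p = 7.8202e-12·(1.01908e-07)^2.6963 = 7.8202e-12·1.40615e-19 ≈ 1.1e-30.

1.1e-30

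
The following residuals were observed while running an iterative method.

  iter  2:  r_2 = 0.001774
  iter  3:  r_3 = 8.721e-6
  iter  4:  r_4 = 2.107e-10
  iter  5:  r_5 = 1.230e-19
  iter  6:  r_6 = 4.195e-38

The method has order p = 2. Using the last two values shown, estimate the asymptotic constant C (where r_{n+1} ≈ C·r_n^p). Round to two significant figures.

2.8

C ≈ r_6 / r_5^2
  = 4.195e-38 / (1.230e-19)^2
  = 4.195e-38 / 1.5129e-38 ≈ 2.7728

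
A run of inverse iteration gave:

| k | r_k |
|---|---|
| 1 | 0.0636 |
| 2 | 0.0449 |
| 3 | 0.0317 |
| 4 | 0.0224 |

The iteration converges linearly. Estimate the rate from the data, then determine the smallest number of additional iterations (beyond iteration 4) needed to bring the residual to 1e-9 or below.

Rate ρ ≈ r_4/r_3 = 0.0224/0.0317 = 0.7066.
After j more steps, r_{4+j} ≈ 0.0224·ρ^j; need ρ^j ≤ 1e-9/0.0224 = 4.46429e-08.
j ≥ ln(4.46429e-08)/ln(0.7066) = -16.9246/-0.34729 = 48.733.
So 49 more iterations are needed.

49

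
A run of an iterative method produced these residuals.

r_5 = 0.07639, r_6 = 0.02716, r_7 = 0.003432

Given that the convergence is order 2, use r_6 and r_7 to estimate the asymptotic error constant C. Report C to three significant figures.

4.65

C ≈ r_7 / r_6^2
  = 0.003432 / (0.02716)^2
  = 0.003432 / 0.000737666 ≈ 4.6525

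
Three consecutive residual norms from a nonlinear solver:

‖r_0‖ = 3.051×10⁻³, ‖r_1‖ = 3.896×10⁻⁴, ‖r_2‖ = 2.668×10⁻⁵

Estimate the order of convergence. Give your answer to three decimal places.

p ≈ ln(‖r_2‖/‖r_1‖) / ln(‖r_1‖/‖r_0‖)
  = ln(2.668×10⁻⁵/3.896×10⁻⁴) / ln(3.896×10⁻⁴/3.051×10⁻³)
  = ln(0.0684805) / ln(0.127696)
  = -2.681206 / -2.058103 ≈ 1.302756

1.303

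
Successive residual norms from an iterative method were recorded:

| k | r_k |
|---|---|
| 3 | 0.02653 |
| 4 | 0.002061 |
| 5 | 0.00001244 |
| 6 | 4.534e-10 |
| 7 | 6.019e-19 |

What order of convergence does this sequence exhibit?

Consecutive ratios: r_7/r_6 = 6.019e-19/4.534e-10 = 1.32753e-09, r_6/r_5 = 4.534e-10/0.00001244 = 3.64469e-05.
p ≈ ln(1.32753e-09)/ln(3.64469e-05) = -20.4399/-10.2197 ≈ 2.00.
So the convergence is quadratic (order 2).

2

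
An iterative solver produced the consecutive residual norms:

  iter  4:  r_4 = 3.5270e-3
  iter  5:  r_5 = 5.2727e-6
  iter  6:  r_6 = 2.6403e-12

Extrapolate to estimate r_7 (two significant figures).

First estimate the order: p ≈ ln(r_6/r_5) / ln(r_5/r_4) = ln(2.6403e-12/5.2727e-6)/ln(5.2727e-6/3.5270e-3) = ln(5.00749e-07)/ln(0.00149495) ≈ 2.2299.
Then r_7 ≈ r_6·(r_6/r_5)^p = 2.6403e-12·(5.00749e-07)^2.2299 = 2.6403e-12·8.92859e-15 ≈ 2.357e-26.

2.4e-26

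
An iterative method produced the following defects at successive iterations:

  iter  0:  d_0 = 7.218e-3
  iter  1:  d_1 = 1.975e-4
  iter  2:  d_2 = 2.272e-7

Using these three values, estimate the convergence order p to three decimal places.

p ≈ ln(d_2/d_1) / ln(d_1/d_0)
  = ln(2.272e-7/1.975e-4) / ln(1.975e-4/7.218e-3)
  = ln(0.00115038) / ln(0.0273622)
  = -6.767663 / -3.598593 ≈ 1.880641

1.881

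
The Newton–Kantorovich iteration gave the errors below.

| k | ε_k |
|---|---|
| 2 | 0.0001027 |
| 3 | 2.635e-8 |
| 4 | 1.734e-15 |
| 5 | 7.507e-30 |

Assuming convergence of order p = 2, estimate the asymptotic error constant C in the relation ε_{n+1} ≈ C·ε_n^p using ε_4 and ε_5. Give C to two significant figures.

C ≈ ε_5 / ε_4^2
  = 7.507e-30 / (1.734e-15)^2
  = 7.507e-30 / 3.00676e-30 ≈ 2.4967

2.5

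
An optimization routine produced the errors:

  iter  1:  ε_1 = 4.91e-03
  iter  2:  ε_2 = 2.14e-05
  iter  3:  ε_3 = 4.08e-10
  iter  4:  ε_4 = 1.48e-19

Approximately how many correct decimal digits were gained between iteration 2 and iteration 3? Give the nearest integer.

5

Digits gained ≈ log₁₀(ε_2/ε_3) = log₁₀(2.14e-05/4.08e-10) = log₁₀(52451) ≈ 4.720.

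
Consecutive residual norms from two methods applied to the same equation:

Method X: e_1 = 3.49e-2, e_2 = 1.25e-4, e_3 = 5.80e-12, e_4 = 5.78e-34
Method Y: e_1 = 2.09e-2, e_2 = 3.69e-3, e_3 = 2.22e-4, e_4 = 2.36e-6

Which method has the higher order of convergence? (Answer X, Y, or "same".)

X

Method X: p ≈ ln(5.78e-34/5.80e-12)/ln(5.80e-12/1.25e-4) ≈ 3.00.
Method Y: p ≈ ln(2.36e-6/2.22e-4)/ln(2.22e-4/3.69e-3) ≈ 1.62.
Method X has the higher order (≈3.0 vs ≈1.6).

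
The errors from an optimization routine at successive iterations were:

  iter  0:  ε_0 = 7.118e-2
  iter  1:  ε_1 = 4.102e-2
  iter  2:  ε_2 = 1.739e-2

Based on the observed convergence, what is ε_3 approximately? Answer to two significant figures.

4.6e-3

First estimate the order: p ≈ ln(ε_2/ε_1) / ln(ε_1/ε_0) = ln(1.739e-2/4.102e-2)/ln(4.102e-2/7.118e-2) = ln(0.42394)/ln(0.576285) ≈ 1.5570.
Then ε_3 ≈ ε_2·(ε_2/ε_1)^p = 1.739e-2·(0.42394)^1.5570 = 1.739e-2·0.262853 ≈ 0.004571.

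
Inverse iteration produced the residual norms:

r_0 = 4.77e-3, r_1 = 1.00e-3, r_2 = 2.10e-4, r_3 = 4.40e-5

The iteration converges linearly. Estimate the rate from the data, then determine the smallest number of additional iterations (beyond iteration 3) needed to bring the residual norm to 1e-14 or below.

15

Rate ρ ≈ r_3/r_2 = 4.40e-5/2.10e-4 = 0.2095.
After j more steps, r_{3+j} ≈ 4.40e-5·ρ^j; need ρ^j ≤ 1e-14/4.40e-5 = 2.27273e-10.
j ≥ ln(2.27273e-10)/ln(0.2095) = -22.2049/-1.56303 = 14.206.
So 15 more iterations are needed.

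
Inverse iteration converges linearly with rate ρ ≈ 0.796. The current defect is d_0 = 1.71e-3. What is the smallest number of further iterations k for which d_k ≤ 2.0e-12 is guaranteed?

91

After k steps, d_k ≈ 1.71e-3·0.796^k.
Need 0.796^k ≤ 2.0e-12/1.71e-3 = 1.16959e-09.
k ≥ ln(1.16959e-09)/ln(0.796) = -20.5666/-0.22816 = 90.141.
Smallest integer k = 91.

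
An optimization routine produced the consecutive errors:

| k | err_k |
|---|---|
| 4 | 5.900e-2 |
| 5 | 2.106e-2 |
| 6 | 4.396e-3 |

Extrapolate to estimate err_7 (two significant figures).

4.1e-4

First estimate the order: p ≈ ln(err_6/err_5) / ln(err_5/err_4) = ln(4.396e-3/2.106e-2)/ln(2.106e-2/5.900e-2) = ln(0.208737)/ln(0.356949) ≈ 1.5208.
Then err_7 ≈ err_6·(err_6/err_5)^p = 4.396e-3·(0.208737)^1.5208 = 4.396e-3·0.0923096 ≈ 0.0004058.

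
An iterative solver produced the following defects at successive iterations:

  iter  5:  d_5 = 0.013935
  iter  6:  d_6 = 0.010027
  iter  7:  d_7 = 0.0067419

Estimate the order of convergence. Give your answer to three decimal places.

1.206

p ≈ ln(d_7/d_6) / ln(d_6/d_5)
  = ln(0.0067419/0.010027) / ln(0.010027/0.013935)
  = ln(0.672375) / ln(0.719555)
  = -0.396939 / -0.329122 ≈ 1.206054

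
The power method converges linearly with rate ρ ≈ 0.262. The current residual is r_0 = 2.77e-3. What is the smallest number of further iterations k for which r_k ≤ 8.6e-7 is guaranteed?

After k steps, r_k ≈ 2.77e-3·0.262^k.
Need 0.262^k ≤ 8.6e-7/2.77e-3 = 0.000310469.
k ≥ ln(0.000310469)/ln(0.262) = -8.0774/-1.33941 = 6.031.
Smallest integer k = 7.

7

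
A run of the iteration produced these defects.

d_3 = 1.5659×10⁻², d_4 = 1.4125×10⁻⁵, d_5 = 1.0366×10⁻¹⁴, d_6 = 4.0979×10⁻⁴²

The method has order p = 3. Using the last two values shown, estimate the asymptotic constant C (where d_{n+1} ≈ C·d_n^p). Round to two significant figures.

C ≈ d_6 / d_5^3
  = 4.0979×10⁻⁴² / (1.0366×10⁻¹⁴)^3
  = 4.0979×10⁻⁴² / 1.11387e-42 ≈ 3.679

3.7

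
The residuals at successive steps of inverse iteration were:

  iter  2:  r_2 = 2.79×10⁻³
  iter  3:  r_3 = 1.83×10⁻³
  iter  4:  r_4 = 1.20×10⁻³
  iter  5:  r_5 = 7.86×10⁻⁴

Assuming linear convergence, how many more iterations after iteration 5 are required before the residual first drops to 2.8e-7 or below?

19

Rate ρ ≈ r_5/r_4 = 7.86×10⁻⁴/1.20×10⁻³ = 0.6550.
After j more steps, r_{5+j} ≈ 7.86×10⁻⁴·ρ^j; need ρ^j ≤ 2.8e-7/7.86×10⁻⁴ = 0.000356234.
j ≥ ln(0.000356234)/ln(0.6550) = -7.9399/-0.42312 = 18.765.
So 19 more iterations are needed.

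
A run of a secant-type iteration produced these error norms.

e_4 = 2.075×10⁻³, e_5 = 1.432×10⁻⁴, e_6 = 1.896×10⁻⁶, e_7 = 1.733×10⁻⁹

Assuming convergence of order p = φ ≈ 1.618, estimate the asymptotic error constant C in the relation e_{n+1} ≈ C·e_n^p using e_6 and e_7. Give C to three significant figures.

C ≈ e_7 / e_6^1.618
  = 1.733×10⁻⁹ / (1.896×10⁻⁶)^1.618
  = 1.733×10⁻⁹ / 5.51496e-10 ≈ 3.1424

3.14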